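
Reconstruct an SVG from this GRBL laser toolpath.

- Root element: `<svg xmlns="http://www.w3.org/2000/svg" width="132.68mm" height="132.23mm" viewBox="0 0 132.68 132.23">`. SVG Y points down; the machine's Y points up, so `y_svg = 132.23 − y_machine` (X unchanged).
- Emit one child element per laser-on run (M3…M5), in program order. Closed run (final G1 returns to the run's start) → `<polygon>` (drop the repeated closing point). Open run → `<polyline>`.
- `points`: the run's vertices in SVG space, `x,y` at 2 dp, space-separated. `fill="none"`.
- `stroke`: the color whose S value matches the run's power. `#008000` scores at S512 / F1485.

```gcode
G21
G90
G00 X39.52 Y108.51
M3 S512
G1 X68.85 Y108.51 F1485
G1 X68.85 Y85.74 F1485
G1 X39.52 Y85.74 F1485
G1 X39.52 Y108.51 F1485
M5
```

y_svg = 132.23 − y_m. Every run uses S512, so all elements get stroke `#008000` (score).

[1] closed run; points: 39.52,23.72 68.85,23.72 68.85,46.49 39.52,46.49

<svg xmlns="http://www.w3.org/2000/svg" width="132.68mm" height="132.23mm" viewBox="0 0 132.68 132.23">
  <polygon points="39.52,23.72 68.85,23.72 68.85,46.49 39.52,46.49" fill="none" stroke="#008000"/>
</svg>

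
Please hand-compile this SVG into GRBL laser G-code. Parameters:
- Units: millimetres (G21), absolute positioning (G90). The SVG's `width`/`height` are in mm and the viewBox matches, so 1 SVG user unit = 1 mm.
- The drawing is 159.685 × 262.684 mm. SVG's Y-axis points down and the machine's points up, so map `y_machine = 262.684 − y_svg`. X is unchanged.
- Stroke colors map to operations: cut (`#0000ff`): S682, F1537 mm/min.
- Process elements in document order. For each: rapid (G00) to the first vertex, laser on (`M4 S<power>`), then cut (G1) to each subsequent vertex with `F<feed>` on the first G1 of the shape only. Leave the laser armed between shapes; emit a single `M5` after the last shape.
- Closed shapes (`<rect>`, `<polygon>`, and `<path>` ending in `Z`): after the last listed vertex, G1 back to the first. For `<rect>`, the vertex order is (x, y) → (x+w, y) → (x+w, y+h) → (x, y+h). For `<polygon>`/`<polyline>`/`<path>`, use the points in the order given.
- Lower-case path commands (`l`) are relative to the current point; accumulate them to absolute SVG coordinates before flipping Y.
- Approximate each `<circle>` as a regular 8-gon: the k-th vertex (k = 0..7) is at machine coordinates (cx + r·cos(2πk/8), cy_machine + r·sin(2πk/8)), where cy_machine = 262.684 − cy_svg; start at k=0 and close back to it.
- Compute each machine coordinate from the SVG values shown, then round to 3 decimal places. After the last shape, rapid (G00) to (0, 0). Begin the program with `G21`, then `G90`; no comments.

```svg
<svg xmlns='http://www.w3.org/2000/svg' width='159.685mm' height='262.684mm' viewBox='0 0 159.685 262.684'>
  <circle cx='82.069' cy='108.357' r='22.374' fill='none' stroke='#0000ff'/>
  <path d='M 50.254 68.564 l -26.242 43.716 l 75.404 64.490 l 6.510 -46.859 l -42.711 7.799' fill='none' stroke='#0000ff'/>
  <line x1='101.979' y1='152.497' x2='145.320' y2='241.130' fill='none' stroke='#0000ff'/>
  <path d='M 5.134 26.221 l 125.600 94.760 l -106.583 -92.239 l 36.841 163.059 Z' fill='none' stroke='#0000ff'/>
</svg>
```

G21
G90
G00 X104.443 Y154.327
M4 S682
G1 X97.890 Y170.148 F1537
G1 X82.069 Y176.701
G1 X66.248 Y170.148
G1 X59.695 Y154.327
G1 X66.248 Y138.506
G1 X82.069 Y131.953
G1 X97.890 Y138.506
G1 X104.443 Y154.327
G00 X50.254 Y194.120
M4 S682
G1 X24.012 Y150.404 F1537
G1 X99.416 Y85.914
G1 X105.926 Y132.773
G1 X63.215 Y124.974
G00 X101.979 Y110.187
M4 S682
G1 X145.320 Y21.554 F1537
G00 X5.134 Y236.463
M4 S682
G1 X130.734 Y141.703 F1537
G1 X24.151 Y233.942
G1 X60.992 Y70.883
G1 X5.134 Y236.463
M5
G00 X0.000 Y0.000

1 u = 1 mm; y_m = 262.684 − y.

[1] `<circle>` circle, #0000ff→cut S682 F1537: (104.443,154.327) → (97.890,170.148) → (82.069,176.701) → (66.248,170.148) → (59.695,154.327) → (66.248,138.506) → (82.069,131.953) → (97.890,138.506) → (104.443,154.327) (closed)

[2] `<path>` open polyline, #0000ff→cut S682 F1537: (50.254,194.120) → (24.012,150.404) → (99.416,85.914) → (105.926,132.773) → (63.215,124.974)

[3] `<line>` line segment, #0000ff→cut S682 F1537: (101.979,110.187) → (145.320,21.554)

[4] `<path>` closed polygon, #0000ff→cut S682 F1537: (5.134,236.463) → (130.734,141.703) → (24.151,233.942) → (60.992,70.883) → (5.134,236.463) (closed)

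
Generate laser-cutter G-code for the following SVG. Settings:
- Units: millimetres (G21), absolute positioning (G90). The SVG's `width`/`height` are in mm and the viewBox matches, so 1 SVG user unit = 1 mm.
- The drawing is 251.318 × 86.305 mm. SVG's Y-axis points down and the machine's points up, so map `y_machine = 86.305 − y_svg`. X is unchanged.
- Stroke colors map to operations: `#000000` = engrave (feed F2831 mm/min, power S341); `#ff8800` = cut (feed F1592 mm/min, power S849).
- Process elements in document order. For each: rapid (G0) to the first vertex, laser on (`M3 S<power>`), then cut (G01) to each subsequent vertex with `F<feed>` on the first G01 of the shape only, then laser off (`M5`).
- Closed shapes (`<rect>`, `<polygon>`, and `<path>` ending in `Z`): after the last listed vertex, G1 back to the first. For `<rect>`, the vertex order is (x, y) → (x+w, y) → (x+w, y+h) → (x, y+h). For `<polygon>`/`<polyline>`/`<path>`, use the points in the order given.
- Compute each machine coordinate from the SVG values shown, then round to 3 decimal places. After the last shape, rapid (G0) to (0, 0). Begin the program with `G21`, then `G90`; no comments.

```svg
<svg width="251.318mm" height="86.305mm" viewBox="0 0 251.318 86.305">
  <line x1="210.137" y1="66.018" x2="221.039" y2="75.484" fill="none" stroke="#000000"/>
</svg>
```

G21
G90
G0 X210.137 Y20.287
M3 S341
G01 X221.039 Y10.821 F2831
M5
G0 X0.000 Y0.000

Since the viewBox matches the mm dimensions, user units are millimetres directly. The only transform is the Y-flip y_m = 86.305 − y_svg.

Shape 1 is a line segment drawn with `<line>`. Its stroke #000000 means engrave at S341, F2831. After flipping Y the toolpath is (210.137,20.287) → (221.039,10.821).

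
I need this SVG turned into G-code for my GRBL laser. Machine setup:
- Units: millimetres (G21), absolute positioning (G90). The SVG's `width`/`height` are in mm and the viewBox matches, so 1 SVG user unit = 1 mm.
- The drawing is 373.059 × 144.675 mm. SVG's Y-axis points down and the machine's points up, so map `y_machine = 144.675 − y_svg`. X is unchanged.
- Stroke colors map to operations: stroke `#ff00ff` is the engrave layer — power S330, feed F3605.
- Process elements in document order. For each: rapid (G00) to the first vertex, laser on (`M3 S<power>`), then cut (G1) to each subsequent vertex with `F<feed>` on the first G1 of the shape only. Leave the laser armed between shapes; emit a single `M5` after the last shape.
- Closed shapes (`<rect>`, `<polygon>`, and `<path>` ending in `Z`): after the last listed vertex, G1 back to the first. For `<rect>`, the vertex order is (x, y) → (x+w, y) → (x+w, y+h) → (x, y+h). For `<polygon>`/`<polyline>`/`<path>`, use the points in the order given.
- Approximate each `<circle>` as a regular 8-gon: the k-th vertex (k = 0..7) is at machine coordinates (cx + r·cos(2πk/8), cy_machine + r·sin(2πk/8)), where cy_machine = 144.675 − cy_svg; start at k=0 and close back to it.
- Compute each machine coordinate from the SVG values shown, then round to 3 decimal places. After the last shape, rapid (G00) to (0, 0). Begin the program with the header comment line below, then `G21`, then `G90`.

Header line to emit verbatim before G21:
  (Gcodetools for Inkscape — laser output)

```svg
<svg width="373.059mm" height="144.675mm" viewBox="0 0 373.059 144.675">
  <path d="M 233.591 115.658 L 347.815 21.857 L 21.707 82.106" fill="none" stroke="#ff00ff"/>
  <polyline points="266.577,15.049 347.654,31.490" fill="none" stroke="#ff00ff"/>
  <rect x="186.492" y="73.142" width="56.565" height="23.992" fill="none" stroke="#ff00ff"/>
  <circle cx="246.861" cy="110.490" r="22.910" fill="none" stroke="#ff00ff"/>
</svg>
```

Since the viewBox matches the mm dimensions, user units are millimetres directly. The only transform is the Y-flip y_m = 144.675 − y_svg.

Shape 1 is a open polyline drawn with `<path>`. Its stroke #ff00ff means engrave at S330, F3605. After flipping Y the toolpath is (233.591,29.017) → (347.815,122.818) → (21.707,62.569).

Shape 2 is a line segment drawn with `<polyline>`. Its stroke #ff00ff means engrave at S330, F3605. After flipping Y the toolpath is (266.577,129.626) → (347.654,113.185).

Shape 3 is a rectangle drawn with `<rect>`. Its stroke #ff00ff means engrave at S330, F3605. After flipping Y the toolpath is (186.492,71.533) → (243.057,71.533) → (243.057,47.541) → (186.492,47.541) → (186.492,71.533), returning to the start.

Shape 4 is a circle drawn with `<circle>`. Its stroke #ff00ff means engrave at S330, F3605. After flipping Y the toolpath is (269.771,34.185) → (263.061,50.385) → (246.861,57.095) → (230.661,50.385) → (223.951,34.185) → (230.661,17.985) → (246.861,11.275) → (263.061,17.985) → (269.771,34.185), returning to the start.

(Gcodetools for Inkscape — laser output)
G21
G90
G00 X233.591 Y29.017
M3 S330
G1 X347.815 Y122.818 F3605
G1 X21.707 Y62.569
G00 X266.577 Y129.626
M3 S330
G1 X347.654 Y113.185 F3605
G00 X186.492 Y71.533
M3 S330
G1 X243.057 Y71.533 F3605
G1 X243.057 Y47.541
G1 X186.492 Y47.541
G1 X186.492 Y71.533
G00 X269.771 Y34.185
M3 S330
G1 X263.061 Y50.385 F3605
G1 X246.861 Y57.095
G1 X230.661 Y50.385
G1 X223.951 Y34.185
G1 X230.661 Y17.985
G1 X246.861 Y11.275
G1 X263.061 Y17.985
G1 X269.771 Y34.185
M5
G00 X0.000 Y0.000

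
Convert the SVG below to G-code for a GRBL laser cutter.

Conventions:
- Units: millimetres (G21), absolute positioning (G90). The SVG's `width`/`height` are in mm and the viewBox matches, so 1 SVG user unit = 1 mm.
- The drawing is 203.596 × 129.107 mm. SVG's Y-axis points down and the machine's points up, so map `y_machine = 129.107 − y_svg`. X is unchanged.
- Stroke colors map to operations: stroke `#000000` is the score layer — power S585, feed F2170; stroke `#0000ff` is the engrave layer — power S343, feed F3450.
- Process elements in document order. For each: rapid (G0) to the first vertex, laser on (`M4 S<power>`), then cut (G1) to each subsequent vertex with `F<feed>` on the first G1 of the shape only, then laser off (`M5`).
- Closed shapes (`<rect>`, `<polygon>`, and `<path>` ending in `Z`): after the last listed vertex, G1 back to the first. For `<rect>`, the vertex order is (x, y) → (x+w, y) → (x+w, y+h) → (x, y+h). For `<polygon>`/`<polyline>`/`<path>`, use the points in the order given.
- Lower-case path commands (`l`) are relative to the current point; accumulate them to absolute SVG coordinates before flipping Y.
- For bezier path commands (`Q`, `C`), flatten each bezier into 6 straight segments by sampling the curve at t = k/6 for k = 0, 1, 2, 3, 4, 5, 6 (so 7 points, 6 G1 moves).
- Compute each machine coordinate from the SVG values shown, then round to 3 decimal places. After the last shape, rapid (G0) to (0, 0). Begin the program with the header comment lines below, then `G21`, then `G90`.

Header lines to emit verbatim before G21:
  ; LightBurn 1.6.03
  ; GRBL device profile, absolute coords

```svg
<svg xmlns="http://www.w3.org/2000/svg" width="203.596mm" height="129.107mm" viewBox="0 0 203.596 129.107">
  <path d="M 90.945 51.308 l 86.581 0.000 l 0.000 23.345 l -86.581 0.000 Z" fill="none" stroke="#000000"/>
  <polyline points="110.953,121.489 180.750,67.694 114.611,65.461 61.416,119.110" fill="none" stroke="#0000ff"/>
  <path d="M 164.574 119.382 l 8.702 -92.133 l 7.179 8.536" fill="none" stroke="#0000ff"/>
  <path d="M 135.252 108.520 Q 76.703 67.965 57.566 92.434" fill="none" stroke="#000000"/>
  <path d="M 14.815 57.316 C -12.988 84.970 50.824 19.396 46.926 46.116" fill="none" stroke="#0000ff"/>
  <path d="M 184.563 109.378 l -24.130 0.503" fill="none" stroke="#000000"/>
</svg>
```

viewBox `0 0 203.596 129.107` with mm width/height → 1 unit = 1 mm. Flip: y_m = 129.107 − y_svg.

**Shape 1** — `<path>` rectangle, stroke `#000000` → score (S585, F2170). Machine vertices: (90.945,77.799) → (177.526,77.799) → (177.526,54.454) → (90.945,54.454) → (90.945,77.799). Closed: final G1 returns to the first vertex.

**Shape 2** — `<polyline>` open polyline, stroke `#0000ff` → engrave (S343, F3450). Machine vertices: (110.953,7.618) → (180.750,61.413) → (114.611,63.646) → (61.416,9.997). Open path.

**Shape 3** — `<path>` open polyline, stroke `#0000ff` → engrave (S343, F3450). Machine vertices: (164.574,9.725) → (173.276,101.858) → (180.455,93.322). Open path.

**Shape 4** — `<path>` quadratic bezier, stroke `#000000` → score (S585, F2170). Control points (SVG): P0=(135.252,108.520), P1=(76.703,67.965), P2=(57.566,92.434); sampled at t=k/6. Machine vertices: (135.252,20.587) → (116.830,32.299) → (100.598,40.399) → (86.556,44.886) → (74.703,45.761) → (65.040,43.023) → (57.566,36.673). Open path.

**Shape 5** — `<path>` cubic bezier, stroke `#0000ff` → engrave (S343, F3450). Control points (SVG): P0=(14.815,57.316), P1=(-12.988,84.970), P2=(50.824,19.396), P3=(46.926,46.116); sampled at t=k/6. Machine vertices: (14.815,71.791) → (7.810,64.874) → (11.649,68.342) → (21.906,77.041) → (34.155,85.818) → (43.970,89.519) → (46.926,82.991). Open path.

**Shape 6** — `<path>` line segment, stroke `#000000` → score (S585, F2170). Machine vertices: (184.563,19.729) → (160.433,19.226). Open path.

; LightBurn 1.6.03
; GRBL device profile, absolute coords
G21
G90
G0 X90.945 Y77.799
M4 S585
G1 X177.526 Y77.799 F2170
G1 X177.526 Y54.454
G1 X90.945 Y54.454
G1 X90.945 Y77.799
M5
G0 X110.953 Y7.618
M4 S343
G1 X180.750 Y61.413 F3450
G1 X114.611 Y63.646
G1 X61.416 Y9.997
M5
G0 X164.574 Y9.725
M4 S343
G1 X173.276 Y101.858 F3450
G1 X180.455 Y93.322
M5
G0 X135.252 Y20.587
M4 S585
G1 X116.830 Y32.299 F2170
G1 X100.598 Y40.399
G1 X86.556 Y44.886
G1 X74.703 Y45.761
G1 X65.040 Y43.023
G1 X57.566 Y36.673
M5
G0 X14.815 Y71.791
M4 S343
G1 X7.810 Y64.874 F3450
G1 X11.649 Y68.342
G1 X21.906 Y77.041
G1 X34.155 Y85.818
G1 X43.970 Y89.519
G1 X46.926 Y82.991
M5
G0 X184.563 Y19.729
M4 S585
G1 X160.433 Y19.226 F2170
M5
G0 X0.000 Y0.000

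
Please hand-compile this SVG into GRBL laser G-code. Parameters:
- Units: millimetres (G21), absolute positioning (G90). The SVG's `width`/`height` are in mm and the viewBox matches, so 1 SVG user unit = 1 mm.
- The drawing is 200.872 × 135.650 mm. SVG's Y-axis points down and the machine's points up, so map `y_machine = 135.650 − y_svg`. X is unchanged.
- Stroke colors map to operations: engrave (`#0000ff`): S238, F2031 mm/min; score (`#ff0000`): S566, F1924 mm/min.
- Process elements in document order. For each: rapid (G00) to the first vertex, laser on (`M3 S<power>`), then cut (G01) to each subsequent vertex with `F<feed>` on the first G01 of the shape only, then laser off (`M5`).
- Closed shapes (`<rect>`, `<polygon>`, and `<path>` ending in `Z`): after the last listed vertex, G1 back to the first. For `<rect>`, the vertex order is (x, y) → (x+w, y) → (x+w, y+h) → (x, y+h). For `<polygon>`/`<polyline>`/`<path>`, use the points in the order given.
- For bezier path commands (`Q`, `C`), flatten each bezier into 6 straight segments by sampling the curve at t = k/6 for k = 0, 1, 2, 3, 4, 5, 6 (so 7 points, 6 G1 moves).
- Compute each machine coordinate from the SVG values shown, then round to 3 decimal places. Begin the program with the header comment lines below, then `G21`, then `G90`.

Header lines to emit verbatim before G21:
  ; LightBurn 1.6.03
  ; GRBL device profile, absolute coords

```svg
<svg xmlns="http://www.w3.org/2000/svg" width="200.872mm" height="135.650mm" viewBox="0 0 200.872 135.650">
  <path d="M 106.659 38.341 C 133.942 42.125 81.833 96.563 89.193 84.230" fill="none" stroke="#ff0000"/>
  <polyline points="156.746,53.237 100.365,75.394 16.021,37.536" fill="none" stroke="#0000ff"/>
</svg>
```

; LightBurn 1.6.03
; GRBL device profile, absolute coords
G21
G90
G00 X106.659 Y97.309
M3 S566
G01 X114.327 Y91.739 F1924
G01 X112.621 Y80.989
G01 X105.397 Y68.321
G01 X96.513 Y56.995
G01 X89.826 Y50.274
G01 X89.193 Y51.420
M5
G00 X156.746 Y82.413
M3 S238
G01 X100.365 Y60.256 F2031
G01 X16.021 Y98.114
M5

Since the viewBox matches the mm dimensions, user units are millimetres directly. The only transform is the Y-flip y_m = 135.650 − y_svg.

Shape 1 is a cubic bezier drawn with `<path>`. Its stroke #ff0000 means score at S566, F1924. After flipping Y the toolpath is (106.659,97.309) → (114.327,91.739) → (112.621,80.989) → (105.397,68.321) → (96.513,56.995) → (89.826,50.274) → (89.193,51.420).

Shape 2 is a open polyline drawn with `<polyline>`. Its stroke #0000ff means engrave at S238, F2031. After flipping Y the toolpath is (156.746,82.413) → (100.365,60.256) → (16.021,98.114).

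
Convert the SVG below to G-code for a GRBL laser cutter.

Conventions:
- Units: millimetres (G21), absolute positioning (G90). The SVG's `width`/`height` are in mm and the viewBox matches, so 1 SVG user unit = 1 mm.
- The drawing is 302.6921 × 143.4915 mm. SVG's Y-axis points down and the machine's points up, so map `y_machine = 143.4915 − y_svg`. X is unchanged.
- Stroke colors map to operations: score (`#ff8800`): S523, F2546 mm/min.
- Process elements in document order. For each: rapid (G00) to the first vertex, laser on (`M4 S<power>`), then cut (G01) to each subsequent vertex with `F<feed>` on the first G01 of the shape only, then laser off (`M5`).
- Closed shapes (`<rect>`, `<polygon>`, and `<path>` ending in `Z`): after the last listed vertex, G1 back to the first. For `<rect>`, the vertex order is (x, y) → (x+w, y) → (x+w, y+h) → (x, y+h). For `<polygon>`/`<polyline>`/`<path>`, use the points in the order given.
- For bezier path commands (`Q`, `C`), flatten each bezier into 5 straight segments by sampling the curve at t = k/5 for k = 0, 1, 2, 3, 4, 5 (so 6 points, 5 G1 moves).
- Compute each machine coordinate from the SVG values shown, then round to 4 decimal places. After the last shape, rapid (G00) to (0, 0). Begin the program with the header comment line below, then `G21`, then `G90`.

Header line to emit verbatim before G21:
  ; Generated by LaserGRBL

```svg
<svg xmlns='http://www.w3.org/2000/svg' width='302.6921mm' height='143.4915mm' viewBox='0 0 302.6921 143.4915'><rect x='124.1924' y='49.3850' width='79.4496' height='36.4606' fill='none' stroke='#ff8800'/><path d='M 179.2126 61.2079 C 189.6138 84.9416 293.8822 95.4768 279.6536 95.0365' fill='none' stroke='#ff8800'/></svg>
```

; Generated by LaserGRBL
G21
G90
G00 X124.1924 Y94.1065
M4 S523
G01 X203.6420 Y94.1065 F2546
G01 X203.6420 Y57.6459
G01 X124.1924 Y57.6459
G01 X124.1924 Y94.1065
M5
G00 X179.2126 Y82.2836
M4 S523
G01 X195.0185 Y69.6094 F2546
G01 X223.1590 Y59.9962
G01 X253.4407 Y53.3372
G01 X275.6700 Y49.5257
G01 X279.6536 Y48.4550
M5
G00 X0.0000 Y0.0000

viewBox `0 0 302.6921 143.4915` with mm width/height → 1 unit = 1 mm. Flip: y_m = 143.4915 − y_svg.

**Shape 1** — `<rect>` rectangle, stroke `#ff8800` → score (S523, F2546). Machine vertices: (124.1924,94.1065) → (203.6420,94.1065) → (203.6420,57.6459) → (124.1924,57.6459) → (124.1924,94.1065). Closed: final G1 returns to the first vertex.

**Shape 2** — `<path>` cubic bezier, stroke `#ff8800` → score (S523, F2546). Control points (SVG): P0=(179.2126,61.2079), P1=(189.6138,84.9416), P2=(293.8822,95.4768), P3=(279.6536,95.0365); sampled at t=k/5. Machine vertices: (179.2126,82.2836) → (195.0185,69.6094) → (223.1590,59.9962) → (253.4407,53.3372) → (275.6700,49.5257) → (279.6536,48.4550). Open path.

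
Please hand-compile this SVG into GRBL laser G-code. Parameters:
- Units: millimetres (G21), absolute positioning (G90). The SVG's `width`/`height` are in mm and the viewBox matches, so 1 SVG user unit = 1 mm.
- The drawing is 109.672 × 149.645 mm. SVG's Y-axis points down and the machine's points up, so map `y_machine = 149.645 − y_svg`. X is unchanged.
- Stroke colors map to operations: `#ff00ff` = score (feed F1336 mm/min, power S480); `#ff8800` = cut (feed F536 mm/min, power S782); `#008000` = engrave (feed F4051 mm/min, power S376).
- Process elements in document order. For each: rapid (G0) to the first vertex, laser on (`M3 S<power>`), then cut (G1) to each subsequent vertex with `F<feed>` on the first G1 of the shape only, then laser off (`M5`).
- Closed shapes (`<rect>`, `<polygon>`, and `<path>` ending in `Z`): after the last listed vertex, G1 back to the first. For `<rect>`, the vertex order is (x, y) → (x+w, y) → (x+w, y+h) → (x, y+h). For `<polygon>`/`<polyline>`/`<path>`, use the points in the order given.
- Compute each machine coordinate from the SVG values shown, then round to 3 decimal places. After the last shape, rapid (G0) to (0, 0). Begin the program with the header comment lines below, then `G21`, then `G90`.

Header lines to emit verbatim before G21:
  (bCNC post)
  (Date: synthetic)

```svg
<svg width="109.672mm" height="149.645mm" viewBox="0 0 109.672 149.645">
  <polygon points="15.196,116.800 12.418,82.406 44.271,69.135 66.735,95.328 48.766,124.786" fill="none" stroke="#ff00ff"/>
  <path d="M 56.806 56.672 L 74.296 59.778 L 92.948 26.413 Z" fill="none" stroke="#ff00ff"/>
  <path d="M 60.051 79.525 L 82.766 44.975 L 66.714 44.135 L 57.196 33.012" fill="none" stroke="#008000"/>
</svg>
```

(bCNC post)
(Date: synthetic)
G21
G90
G0 X15.196 Y32.845
M3 S480
G1 X12.418 Y67.239 F1336
G1 X44.271 Y80.510
G1 X66.735 Y54.317
G1 X48.766 Y24.859
G1 X15.196 Y32.845
M5
G0 X56.806 Y92.973
M3 S480
G1 X74.296 Y89.867 F1336
G1 X92.948 Y123.232
G1 X56.806 Y92.973
M5
G0 X60.051 Y70.120
M3 S376
G1 X82.766 Y104.670 F4051
G1 X66.714 Y105.510
G1 X57.196 Y116.633
M5
G0 X0.000 Y0.000

Since the viewBox matches the mm dimensions, user units are millimetres directly. The only transform is the Y-flip y_m = 149.645 − y_svg.

Shape 1 is a regular polygon drawn with `<polygon>`. Its stroke #ff00ff means score at S480, F1336. After flipping Y the toolpath is (15.196,32.845) → (12.418,67.239) → (44.271,80.510) → (66.735,54.317) → (48.766,24.859) → (15.196,32.845), returning to the start.

Shape 2 is a closed polygon drawn with `<path>`. Its stroke #ff00ff means score at S480, F1336. After flipping Y the toolpath is (56.806,92.973) → (74.296,89.867) → (92.948,123.232) → (56.806,92.973), returning to the start.

Shape 3 is a open polyline drawn with `<path>`. Its stroke #008000 means engrave at S376, F4051. After flipping Y the toolpath is (60.051,70.120) → (82.766,104.670) → (66.714,105.510) → (57.196,116.633).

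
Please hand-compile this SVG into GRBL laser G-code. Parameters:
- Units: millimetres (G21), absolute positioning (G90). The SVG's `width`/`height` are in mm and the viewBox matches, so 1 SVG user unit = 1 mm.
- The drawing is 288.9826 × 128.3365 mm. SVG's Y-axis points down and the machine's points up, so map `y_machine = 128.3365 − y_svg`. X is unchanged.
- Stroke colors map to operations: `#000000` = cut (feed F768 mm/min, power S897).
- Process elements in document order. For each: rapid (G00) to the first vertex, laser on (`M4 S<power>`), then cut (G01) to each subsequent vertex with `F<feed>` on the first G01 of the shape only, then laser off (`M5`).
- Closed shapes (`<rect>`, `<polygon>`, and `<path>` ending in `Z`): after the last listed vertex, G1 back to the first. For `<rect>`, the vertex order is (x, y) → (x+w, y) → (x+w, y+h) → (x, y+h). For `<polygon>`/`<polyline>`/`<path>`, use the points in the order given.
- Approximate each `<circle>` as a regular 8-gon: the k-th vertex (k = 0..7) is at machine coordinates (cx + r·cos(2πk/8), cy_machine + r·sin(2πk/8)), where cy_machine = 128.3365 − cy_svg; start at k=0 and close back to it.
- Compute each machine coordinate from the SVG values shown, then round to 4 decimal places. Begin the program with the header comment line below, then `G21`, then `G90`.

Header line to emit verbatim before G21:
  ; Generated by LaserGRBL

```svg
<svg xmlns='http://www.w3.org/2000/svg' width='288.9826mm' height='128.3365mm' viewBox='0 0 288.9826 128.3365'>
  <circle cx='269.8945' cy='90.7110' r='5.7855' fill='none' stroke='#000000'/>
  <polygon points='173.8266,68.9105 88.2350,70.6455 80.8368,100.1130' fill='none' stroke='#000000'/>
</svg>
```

1 u = 1 mm; y_m = 128.3365 − y.

[1] `<circle>` circle, #000000→cut S897 F768: (275.6800,37.6255) → (273.9855,41.7165) → (269.8945,43.4110) → (265.8035,41.7165) → (264.1090,37.6255) → (265.8035,33.5345) → (269.8945,31.8400) → (273.9855,33.5345) → (275.6800,37.6255) (closed)

[2] `<polygon>` closed polygon, #000000→cut S897 F768: (173.8266,59.4260) → (88.2350,57.6910) → (80.8368,28.2235) → (173.8266,59.4260) (closed)

; Generated by LaserGRBL
G21
G90
G00 X275.6800 Y37.6255
M4 S897
G01 X273.9855 Y41.7165 F768
G01 X269.8945 Y43.4110
G01 X265.8035 Y41.7165
G01 X264.1090 Y37.6255
G01 X265.8035 Y33.5345
G01 X269.8945 Y31.8400
G01 X273.9855 Y33.5345
G01 X275.6800 Y37.6255
M5
G00 X173.8266 Y59.4260
M4 S897
G01 X88.2350 Y57.6910 F768
G01 X80.8368 Y28.2235
G01 X173.8266 Y59.4260
M5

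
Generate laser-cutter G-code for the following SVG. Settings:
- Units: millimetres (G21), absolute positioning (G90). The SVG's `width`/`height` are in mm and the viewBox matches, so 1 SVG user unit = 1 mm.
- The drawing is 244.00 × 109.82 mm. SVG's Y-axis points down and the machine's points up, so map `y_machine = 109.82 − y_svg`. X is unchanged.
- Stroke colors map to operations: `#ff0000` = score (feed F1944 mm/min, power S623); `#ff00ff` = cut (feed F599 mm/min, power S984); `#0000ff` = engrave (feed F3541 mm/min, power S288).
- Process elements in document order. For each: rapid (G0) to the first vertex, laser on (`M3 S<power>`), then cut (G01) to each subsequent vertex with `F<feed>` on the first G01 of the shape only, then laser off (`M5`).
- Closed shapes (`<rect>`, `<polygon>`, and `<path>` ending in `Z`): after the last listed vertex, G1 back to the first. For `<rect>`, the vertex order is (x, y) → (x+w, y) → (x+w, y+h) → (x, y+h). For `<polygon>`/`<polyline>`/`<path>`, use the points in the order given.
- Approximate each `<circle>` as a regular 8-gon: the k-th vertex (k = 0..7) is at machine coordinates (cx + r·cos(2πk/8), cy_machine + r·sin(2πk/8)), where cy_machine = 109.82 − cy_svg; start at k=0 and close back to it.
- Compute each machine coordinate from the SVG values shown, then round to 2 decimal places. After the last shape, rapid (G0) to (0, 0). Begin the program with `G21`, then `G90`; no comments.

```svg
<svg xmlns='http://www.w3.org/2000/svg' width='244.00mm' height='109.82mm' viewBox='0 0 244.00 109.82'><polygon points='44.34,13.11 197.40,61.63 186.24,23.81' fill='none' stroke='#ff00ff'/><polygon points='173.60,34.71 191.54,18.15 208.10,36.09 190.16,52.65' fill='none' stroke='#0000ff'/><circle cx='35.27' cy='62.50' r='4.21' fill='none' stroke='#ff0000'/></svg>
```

G21
G90
G0 X44.34 Y96.71
M3 S984
G01 X197.40 Y48.19 F599
G01 X186.24 Y86.01
G01 X44.34 Y96.71
M5
G0 X173.60 Y75.11
M3 S288
G01 X191.54 Y91.67 F3541
G01 X208.10 Y73.73
G01 X190.16 Y57.17
G01 X173.60 Y75.11
M5
G0 X39.48 Y47.32
M3 S623
G01 X38.25 Y50.30 F1944
G01 X35.27 Y51.53
G01 X32.29 Y50.30
G01 X31.06 Y47.32
G01 X32.29 Y44.34
G01 X35.27 Y43.11
G01 X38.25 Y44.34
G01 X39.48 Y47.32
M5
G0 X0.00 Y0.00

1 u = 1 mm; y_m = 109.82 − y.

[1] `<polygon>` closed polygon, #ff00ff→cut S984 F599: (44.34,96.71) → (197.40,48.19) → (186.24,86.01) → (44.34,96.71) (closed)

[2] `<polygon>` regular polygon, #0000ff→engrave S288 F3541: (173.60,75.11) → (191.54,91.67) → (208.10,73.73) → (190.16,57.17) → (173.60,75.11) (closed)

[3] `<circle>` circle, #ff0000→score S623 F1944: (39.48,47.32) → (38.25,50.30) → (35.27,51.53) → (32.29,50.30) → (31.06,47.32) → (32.29,44.34) → (35.27,43.11) → (38.25,44.34) → (39.48,47.32) (closed)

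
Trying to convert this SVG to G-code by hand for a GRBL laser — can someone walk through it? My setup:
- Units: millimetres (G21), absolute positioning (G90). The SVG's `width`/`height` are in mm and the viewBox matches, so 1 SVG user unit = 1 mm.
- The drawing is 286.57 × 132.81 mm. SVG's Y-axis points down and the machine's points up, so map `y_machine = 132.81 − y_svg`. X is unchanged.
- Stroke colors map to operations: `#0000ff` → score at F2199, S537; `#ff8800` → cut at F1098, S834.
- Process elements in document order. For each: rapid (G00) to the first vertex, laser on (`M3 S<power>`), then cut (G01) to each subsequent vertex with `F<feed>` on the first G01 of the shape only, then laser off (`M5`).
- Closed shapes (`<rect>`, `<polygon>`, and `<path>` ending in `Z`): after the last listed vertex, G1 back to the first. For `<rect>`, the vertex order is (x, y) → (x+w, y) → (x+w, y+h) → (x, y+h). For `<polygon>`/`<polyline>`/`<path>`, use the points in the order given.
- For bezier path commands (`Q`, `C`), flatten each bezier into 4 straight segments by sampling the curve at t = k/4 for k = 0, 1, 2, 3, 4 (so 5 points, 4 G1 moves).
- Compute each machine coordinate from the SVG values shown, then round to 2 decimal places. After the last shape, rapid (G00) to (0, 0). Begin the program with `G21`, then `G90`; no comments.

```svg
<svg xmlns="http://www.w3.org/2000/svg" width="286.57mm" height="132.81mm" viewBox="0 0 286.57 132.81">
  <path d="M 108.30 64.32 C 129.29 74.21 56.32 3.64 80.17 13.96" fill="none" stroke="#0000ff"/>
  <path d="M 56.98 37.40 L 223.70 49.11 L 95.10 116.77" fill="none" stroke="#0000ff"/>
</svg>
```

1 u = 1 mm; y_m = 132.81 − y.

[1] `<path>` cubic bezier, #0000ff→score S537 F2199: (108.30,68.49) → (109.41,73.64) → (93.16,93.83) → (77.46,113.94) → (80.17,118.85)

[2] `<path>` open polyline, #0000ff→score S537 F2199: (56.98,95.41) → (223.70,83.70) → (95.10,16.04)

G21
G90
G00 X108.30 Y68.49
M3 S537
G01 X109.41 Y73.64 F2199
G01 X93.16 Y93.83
G01 X77.46 Y113.94
G01 X80.17 Y118.85
M5
G00 X56.98 Y95.41
M3 S537
G01 X223.70 Y83.70 F2199
G01 X95.10 Y16.04
M5
G00 X0.00 Y0.00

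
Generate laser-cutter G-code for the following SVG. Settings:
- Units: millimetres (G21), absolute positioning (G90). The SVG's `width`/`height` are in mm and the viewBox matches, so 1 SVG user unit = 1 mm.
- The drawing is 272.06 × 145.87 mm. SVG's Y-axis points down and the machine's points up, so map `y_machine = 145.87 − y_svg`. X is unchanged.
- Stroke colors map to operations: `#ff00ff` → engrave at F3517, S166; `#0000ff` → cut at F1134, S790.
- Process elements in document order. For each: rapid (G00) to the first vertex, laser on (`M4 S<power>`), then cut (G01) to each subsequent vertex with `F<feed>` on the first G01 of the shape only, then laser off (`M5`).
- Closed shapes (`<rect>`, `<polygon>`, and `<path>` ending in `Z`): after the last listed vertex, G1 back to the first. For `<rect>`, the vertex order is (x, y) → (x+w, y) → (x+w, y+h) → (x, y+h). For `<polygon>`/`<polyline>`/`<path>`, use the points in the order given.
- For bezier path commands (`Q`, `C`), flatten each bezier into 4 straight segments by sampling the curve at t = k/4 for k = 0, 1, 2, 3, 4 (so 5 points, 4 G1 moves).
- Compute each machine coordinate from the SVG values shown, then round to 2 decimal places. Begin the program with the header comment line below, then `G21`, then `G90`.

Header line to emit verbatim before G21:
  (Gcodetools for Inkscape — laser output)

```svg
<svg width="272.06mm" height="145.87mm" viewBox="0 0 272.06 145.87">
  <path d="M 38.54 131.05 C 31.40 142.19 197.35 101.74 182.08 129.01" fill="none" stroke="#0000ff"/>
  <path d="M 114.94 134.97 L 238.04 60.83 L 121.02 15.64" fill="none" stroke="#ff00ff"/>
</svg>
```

(Gcodetools for Inkscape — laser output)
G21
G90
G00 X38.54 Y14.82
M4 S790
G01 X60.10 Y14.27 F1134
G01 X113.36 Y21.89
G01 X165.09 Y26.48
G01 X182.08 Y16.86
M5
G00 X114.94 Y10.90
M4 S166
G01 X238.04 Y85.04 F3517
G01 X121.02 Y130.23
M5

Since the viewBox matches the mm dimensions, user units are millimetres directly. The only transform is the Y-flip y_m = 145.87 − y_svg.

Shape 1 is a cubic bezier drawn with `<path>`. Its stroke #0000ff means cut at S790, F1134. After flipping Y the toolpath is (38.54,14.82) → (60.10,14.27) → (113.36,21.89) → (165.09,26.48) → (182.08,16.86).

Shape 2 is a open polyline drawn with `<path>`. Its stroke #ff00ff means engrave at S166, F3517. After flipping Y the toolpath is (114.94,10.90) → (238.04,85.04) → (121.02,130.23).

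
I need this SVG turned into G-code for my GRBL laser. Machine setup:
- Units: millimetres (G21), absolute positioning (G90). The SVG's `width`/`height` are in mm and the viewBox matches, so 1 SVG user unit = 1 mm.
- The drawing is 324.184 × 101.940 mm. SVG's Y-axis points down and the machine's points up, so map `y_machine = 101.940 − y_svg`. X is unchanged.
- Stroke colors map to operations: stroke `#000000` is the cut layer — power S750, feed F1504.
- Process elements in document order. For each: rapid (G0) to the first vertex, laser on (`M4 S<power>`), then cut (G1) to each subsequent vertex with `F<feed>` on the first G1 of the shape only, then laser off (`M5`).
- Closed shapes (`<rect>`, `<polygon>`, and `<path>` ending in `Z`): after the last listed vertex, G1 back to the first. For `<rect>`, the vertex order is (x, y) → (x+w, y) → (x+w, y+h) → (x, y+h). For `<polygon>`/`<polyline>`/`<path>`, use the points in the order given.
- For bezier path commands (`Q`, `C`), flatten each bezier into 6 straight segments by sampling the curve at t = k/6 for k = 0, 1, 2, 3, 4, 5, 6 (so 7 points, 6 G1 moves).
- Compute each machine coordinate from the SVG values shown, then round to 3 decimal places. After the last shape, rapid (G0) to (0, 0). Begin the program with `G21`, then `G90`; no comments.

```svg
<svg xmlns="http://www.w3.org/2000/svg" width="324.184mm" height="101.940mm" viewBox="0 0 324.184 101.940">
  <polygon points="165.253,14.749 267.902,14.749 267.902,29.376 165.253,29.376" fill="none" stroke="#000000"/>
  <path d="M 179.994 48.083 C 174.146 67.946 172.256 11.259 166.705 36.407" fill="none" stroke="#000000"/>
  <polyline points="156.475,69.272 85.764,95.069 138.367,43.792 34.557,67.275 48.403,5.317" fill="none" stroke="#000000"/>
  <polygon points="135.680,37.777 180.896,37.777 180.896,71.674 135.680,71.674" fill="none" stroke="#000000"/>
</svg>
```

G21
G90
G0 X165.253 Y87.191
M4 S750
G1 X267.902 Y87.191 F1504
G1 X267.902 Y72.564
G1 X165.253 Y72.564
G1 X165.253 Y87.191
M5
G0 X179.994 Y53.857
M4 S750
G1 X177.365 Y49.571 F1504
G1 X175.183 Y53.645
G1 X173.238 Y61.677
G1 X171.318 Y69.269
G1 X169.211 Y72.021
G1 X166.705 Y65.533
M5
G0 X156.475 Y32.668
M4 S750
G1 X85.764 Y6.871 F1504
G1 X138.367 Y58.148
G1 X34.557 Y34.665
G1 X48.403 Y96.623
M5
G0 X135.680 Y64.163
M4 S750
G1 X180.896 Y64.163 F1504
G1 X180.896 Y30.266
G1 X135.680 Y30.266
G1 X135.680 Y64.163
M5
G0 X0.000 Y0.000

Since the viewBox matches the mm dimensions, user units are millimetres directly. The only transform is the Y-flip y_m = 101.940 − y_svg.

Shape 1 is a rectangle drawn with `<polygon>`. Its stroke #000000 means cut at S750, F1504. After flipping Y the toolpath is (165.253,87.191) → (267.902,87.191) → (267.902,72.564) → (165.253,72.564) → (165.253,87.191), returning to the start.

Shape 2 is a cubic bezier drawn with `<path>`. Its stroke #000000 means cut at S750, F1504. After flipping Y the toolpath is (179.994,53.857) → (177.365,49.571) → (175.183,53.645) → (173.238,61.677) → (171.318,69.269) → (169.211,72.021) → (166.705,65.533).

Shape 3 is a open polyline drawn with `<polyline>`. Its stroke #000000 means cut at S750, F1504. After flipping Y the toolpath is (156.475,32.668) → (85.764,6.871) → (138.367,58.148) → (34.557,34.665) → (48.403,96.623).

Shape 4 is a rectangle drawn with `<polygon>`. Its stroke #000000 means cut at S750, F1504. After flipping Y the toolpath is (135.680,64.163) → (180.896,64.163) → (180.896,30.266) → (135.680,30.266) → (135.680,64.163), returning to the start.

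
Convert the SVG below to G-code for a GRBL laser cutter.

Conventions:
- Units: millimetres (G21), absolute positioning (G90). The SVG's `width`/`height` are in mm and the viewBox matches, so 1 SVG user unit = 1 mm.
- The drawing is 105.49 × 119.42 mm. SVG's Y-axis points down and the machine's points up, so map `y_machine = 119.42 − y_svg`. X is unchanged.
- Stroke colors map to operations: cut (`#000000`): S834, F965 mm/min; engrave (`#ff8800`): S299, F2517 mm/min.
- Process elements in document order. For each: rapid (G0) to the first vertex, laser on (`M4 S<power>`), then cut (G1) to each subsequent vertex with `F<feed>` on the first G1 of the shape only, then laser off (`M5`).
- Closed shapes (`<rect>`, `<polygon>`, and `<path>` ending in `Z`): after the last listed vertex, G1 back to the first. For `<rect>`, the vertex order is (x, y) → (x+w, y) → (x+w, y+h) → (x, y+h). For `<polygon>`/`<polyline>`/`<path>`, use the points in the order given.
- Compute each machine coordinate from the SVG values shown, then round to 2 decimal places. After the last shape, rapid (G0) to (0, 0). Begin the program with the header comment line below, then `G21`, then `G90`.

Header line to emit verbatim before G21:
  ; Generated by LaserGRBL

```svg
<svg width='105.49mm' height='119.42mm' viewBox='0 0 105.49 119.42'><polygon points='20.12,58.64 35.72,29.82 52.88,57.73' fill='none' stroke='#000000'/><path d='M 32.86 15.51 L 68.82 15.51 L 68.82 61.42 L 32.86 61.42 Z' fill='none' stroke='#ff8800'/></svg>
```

; Generated by LaserGRBL
G21
G90
G0 X20.12 Y60.78
M4 S834
G1 X35.72 Y89.60 F965
G1 X52.88 Y61.69
G1 X20.12 Y60.78
M5
G0 X32.86 Y103.91
M4 S299
G1 X68.82 Y103.91 F2517
G1 X68.82 Y58.00
G1 X32.86 Y58.00
G1 X32.86 Y103.91
M5
G0 X0.00 Y0.00

1 u = 1 mm; y_m = 119.42 − y.

[1] `<polygon>` regular polygon, #000000→cut S834 F965: (20.12,60.78) → (35.72,89.60) → (52.88,61.69) → (20.12,60.78) (closed)

[2] `<path>` rectangle, #ff8800→engrave S299 F2517: (32.86,103.91) → (68.82,103.91) → (68.82,58.00) → (32.86,58.00) → (32.86,103.91) (closed)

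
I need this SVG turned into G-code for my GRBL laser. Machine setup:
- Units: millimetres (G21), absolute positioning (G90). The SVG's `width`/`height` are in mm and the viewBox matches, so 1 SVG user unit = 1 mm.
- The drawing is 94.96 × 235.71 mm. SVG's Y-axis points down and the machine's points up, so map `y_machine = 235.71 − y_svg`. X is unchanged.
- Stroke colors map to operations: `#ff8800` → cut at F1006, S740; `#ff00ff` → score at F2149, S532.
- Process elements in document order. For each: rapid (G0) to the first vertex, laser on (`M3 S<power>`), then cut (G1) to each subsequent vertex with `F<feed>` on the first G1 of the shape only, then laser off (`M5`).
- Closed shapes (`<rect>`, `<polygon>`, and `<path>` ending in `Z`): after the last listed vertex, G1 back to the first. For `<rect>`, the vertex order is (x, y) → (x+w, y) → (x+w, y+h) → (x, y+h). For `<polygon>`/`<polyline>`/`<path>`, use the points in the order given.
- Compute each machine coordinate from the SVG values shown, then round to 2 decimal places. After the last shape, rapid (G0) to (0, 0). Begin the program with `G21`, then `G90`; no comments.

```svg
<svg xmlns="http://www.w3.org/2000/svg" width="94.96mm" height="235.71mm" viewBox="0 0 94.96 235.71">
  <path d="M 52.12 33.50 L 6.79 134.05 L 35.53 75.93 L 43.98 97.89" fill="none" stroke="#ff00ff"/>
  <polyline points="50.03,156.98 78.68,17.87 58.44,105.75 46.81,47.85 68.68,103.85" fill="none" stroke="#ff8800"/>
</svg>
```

G21
G90
G0 X52.12 Y202.21
M3 S532
G1 X6.79 Y101.66 F2149
G1 X35.53 Y159.78
G1 X43.98 Y137.82
M5
G0 X50.03 Y78.73
M3 S740
G1 X78.68 Y217.84 F1006
G1 X58.44 Y129.96
G1 X46.81 Y187.86
G1 X68.68 Y131.86
M5
G0 X0.00 Y0.00

Since the viewBox matches the mm dimensions, user units are millimetres directly. The only transform is the Y-flip y_m = 235.71 − y_svg.

Shape 1 is a open polyline drawn with `<path>`. Its stroke #ff00ff means score at S532, F2149. After flipping Y the toolpath is (52.12,202.21) → (6.79,101.66) → (35.53,159.78) → (43.98,137.82).

Shape 2 is a open polyline drawn with `<polyline>`. Its stroke #ff8800 means cut at S740, F1006. After flipping Y the toolpath is (50.03,78.73) → (78.68,217.84) → (58.44,129.96) → (46.81,187.86) → (68.68,131.86).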